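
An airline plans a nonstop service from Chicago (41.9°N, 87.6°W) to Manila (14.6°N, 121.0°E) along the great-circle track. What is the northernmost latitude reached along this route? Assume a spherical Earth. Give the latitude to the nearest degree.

The great circle lies in the plane with unit normal n̂ = (p₁ × p₂)/|p₁ × p₂|.
Here n̂_z ≈ -0.389; the vertex latitude is φ_max = arccos|n̂_z| ≈ 67.1°.
Check via Clairaut: cos φ_max = |cos φ₁| · sin C = cos(41.9°)·sin(31.5°) ≈ 0.389, again giving ≈ 67.1°.

≈ 67°N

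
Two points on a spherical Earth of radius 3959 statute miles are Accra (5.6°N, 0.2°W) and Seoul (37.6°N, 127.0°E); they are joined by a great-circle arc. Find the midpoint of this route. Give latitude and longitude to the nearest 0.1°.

Convert each endpoint to a unit vector on the sphere (x = cos φ cos λ, y = cos φ sin λ, z = sin φ).
The central angle between the endpoints is δ = arccos(p₁·p₂) ≈ 2.001 rad (114.7°).
Interpolate at f = 1/2 with slerp weights a = sin((1−f)δ)/sin δ ≈ 0.926, b = sin(fδ)/sin δ ≈ 0.926.
p = a·p₁ + b·p₂ ≈ (0.480, 0.583, 0.656); φ = arcsin(p_z) ≈ 40.96°, λ = atan2(p_y, p_x) ≈ 50.52°.

≈ (41.0°N, 50.5°E)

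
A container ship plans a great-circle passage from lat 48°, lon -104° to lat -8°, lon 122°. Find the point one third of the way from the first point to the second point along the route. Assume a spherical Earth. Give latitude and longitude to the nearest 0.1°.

≈ lat 51.4°, lon -170.1°

Write both endpoints as unit vectors p₁, p₂ with components (cos φ cos λ, cos φ sin λ, sin φ).
The central angle between the endpoints is δ = arccos(p₁·p₂) ≈ 2.170 rad (124.3°).
Interpolate at f = 1/3 with slerp weights a = sin((1−f)δ)/sin δ ≈ 1.201, b = sin(fδ)/sin δ ≈ 0.801.
p = a·p₁ + b·p₂ ≈ (-0.615, -0.107, 0.781); φ = arcsin(p_z) ≈ 51.38°, λ = atan2(p_y, p_x) ≈ -170.12°.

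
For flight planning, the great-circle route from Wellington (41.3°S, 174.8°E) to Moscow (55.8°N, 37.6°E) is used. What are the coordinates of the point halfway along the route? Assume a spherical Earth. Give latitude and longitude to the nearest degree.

≈ 18°N, 126°E

Write both endpoints as unit vectors p₁, p₂ with components (cos φ cos λ, cos φ sin λ, sin φ).
The central angle between the endpoints is δ = arccos(p₁·p₂) ≈ 2.598 rad (148.8°).
Interpolate at f = 1/2 with slerp weights a = sin((1−f)δ)/sin δ ≈ 1.862, b = sin(fδ)/sin δ ≈ 1.862.
p = a·p₁ + b·p₂ ≈ (-0.564, 0.765, 0.311); φ = arcsin(p_z) ≈ 18.12°, λ = atan2(p_y, p_x) ≈ 126.38°.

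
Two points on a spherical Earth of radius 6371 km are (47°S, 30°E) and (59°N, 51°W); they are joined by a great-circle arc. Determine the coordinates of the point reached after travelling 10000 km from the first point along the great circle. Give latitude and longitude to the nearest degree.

≈ (32°N, 17°W)

Convert each endpoint to a unit vector on the sphere (x = cos φ cos λ, y = cos φ sin λ, z = sin φ).
The central angle between the endpoints is δ = arccos(p₁·p₂) ≈ 2.180 rad (124.9°). The total great-circle distance is δ·R ≈ 2.180 × 6371 ≈ 13887 km, so the target fraction is f = 10000/13887 ≈ 0.720.
Interpolate at f ≈ 0.720 with slerp weights a = sin((1−f)δ)/sin δ ≈ 0.698, b = sin(fδ)/sin δ ≈ 1.219.
p = a·p₁ + b·p₂ ≈ (0.808, -0.250, 0.534); φ = arcsin(p_z) ≈ 32.29°, λ = atan2(p_y, p_x) ≈ -17.19°.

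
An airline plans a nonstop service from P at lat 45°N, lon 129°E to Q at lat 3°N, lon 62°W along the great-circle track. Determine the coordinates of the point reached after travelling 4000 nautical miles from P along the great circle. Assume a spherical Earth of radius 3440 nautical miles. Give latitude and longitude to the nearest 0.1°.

≈ lat 65.3°N, lon 84.7°W

Write both endpoints as unit vectors p₁, p₂ with components (cos φ cos λ, cos φ sin λ, sin φ).
The central angle between the endpoints is δ = arccos(p₁·p₂) ≈ 2.287 rad (131.0°). The total great-circle distance is δ·R ≈ 2.287 × 3440 ≈ 7866 nmi, so the target fraction is f = 4000/7866 ≈ 0.509.
Interpolate at f ≈ 0.509 with slerp weights a = sin((1−f)δ)/sin δ ≈ 1.195, b = sin(fδ)/sin δ ≈ 1.216.
p = a·p₁ + b·p₂ ≈ (0.039, -0.416, 0.909); φ = arcsin(p_z) ≈ 65.31°, λ = atan2(p_y, p_x) ≈ -84.71°.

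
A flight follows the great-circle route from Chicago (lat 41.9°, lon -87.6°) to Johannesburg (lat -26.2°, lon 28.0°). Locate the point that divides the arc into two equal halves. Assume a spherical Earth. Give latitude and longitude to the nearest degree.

≈ lat 14°, lon -21°

The haversine formula gives a central angle δ ≈ 2.194 rad (125.7°) between the endpoints.
Interpolate at f = 1/2 with slerp weights a = sin((1−f)δ)/sin δ ≈ 1.096, b = sin(fδ)/sin δ ≈ 1.096.
p = a·p₁ + b·p₂ ≈ (0.902, -0.353, 0.248); φ = arcsin(p_z) ≈ 14.36°, λ = atan2(p_y, p_x) ≈ -21.38°.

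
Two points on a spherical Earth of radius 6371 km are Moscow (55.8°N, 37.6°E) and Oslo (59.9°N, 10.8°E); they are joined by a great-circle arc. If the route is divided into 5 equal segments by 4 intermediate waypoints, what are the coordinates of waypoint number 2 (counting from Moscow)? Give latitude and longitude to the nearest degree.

≈ (58°N, 28°E)

Convert each endpoint to a unit vector on the sphere (x = cos φ cos λ, y = cos φ sin λ, z = sin φ).
The central angle between the endpoints is δ = arccos(p₁·p₂) ≈ 0.257 rad (14.7°).
Interpolate at f = 2/5 with slerp weights a = sin((1−f)δ)/sin δ ≈ 0.604, b = sin(fδ)/sin δ ≈ 0.404.
p = a·p₁ + b·p₂ ≈ (0.468, 0.245, 0.849); φ = arcsin(p_z) ≈ 58.11°, λ = atan2(p_y, p_x) ≈ 27.65°.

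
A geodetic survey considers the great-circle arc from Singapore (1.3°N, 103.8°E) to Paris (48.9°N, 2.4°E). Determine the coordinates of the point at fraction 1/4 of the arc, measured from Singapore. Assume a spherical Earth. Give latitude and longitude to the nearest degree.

≈ 19°N, 87°E

Write both endpoints as unit vectors p₁, p₂ with components (cos φ cos λ, cos φ sin λ, sin φ).
The central angle between the endpoints is δ = arccos(p₁·p₂) ≈ 1.684 rad (96.5°).
Interpolate at f = 1/4 with slerp weights a = sin((1−f)δ)/sin δ ≈ 0.959, b = sin(fδ)/sin δ ≈ 0.411.
p = a·p₁ + b·p₂ ≈ (0.041, 0.942, 0.332); φ = arcsin(p_z) ≈ 19.37°, λ = atan2(p_y, p_x) ≈ 87.48°.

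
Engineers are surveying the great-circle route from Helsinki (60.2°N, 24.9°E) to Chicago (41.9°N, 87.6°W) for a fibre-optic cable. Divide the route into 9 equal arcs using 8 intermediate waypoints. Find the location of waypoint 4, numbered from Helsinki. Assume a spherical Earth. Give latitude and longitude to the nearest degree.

The haversine formula gives a central angle δ ≈ 1.117 rad (64.0°) between the endpoints.
Interpolate at f = 4/9 with slerp weights a = sin((1−f)δ)/sin δ ≈ 0.647, b = sin(fδ)/sin δ ≈ 0.530.
p = a·p₁ + b·p₂ ≈ (0.308, -0.259, 0.915); φ = arcsin(p_z) ≈ 66.27°, λ = atan2(p_y, p_x) ≈ -40.02°.

≈ 66°N, 40°W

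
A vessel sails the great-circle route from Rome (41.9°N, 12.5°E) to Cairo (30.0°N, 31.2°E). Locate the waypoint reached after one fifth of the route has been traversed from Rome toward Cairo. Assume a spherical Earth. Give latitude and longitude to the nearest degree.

Write both endpoints as unit vectors p₁, p₂ with components (cos φ cos λ, cos φ sin λ, sin φ).
The central angle between the endpoints is δ = arccos(p₁·p₂) ≈ 0.335 rad (19.2°).
Interpolate at f = 1/5 with slerp weights a = sin((1−f)δ)/sin δ ≈ 0.805, b = sin(fδ)/sin δ ≈ 0.204.
p = a·p₁ + b·p₂ ≈ (0.736, 0.221, 0.640); φ = arcsin(p_z) ≈ 39.77°, λ = atan2(p_y, p_x) ≈ 16.72°.

≈ 40°N, 17°E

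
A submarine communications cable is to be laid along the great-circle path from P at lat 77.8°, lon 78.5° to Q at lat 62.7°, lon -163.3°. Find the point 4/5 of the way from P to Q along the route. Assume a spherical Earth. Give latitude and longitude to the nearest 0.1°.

Write both endpoints as unit vectors p₁, p₂ with components (cos φ cos λ, cos φ sin λ, sin φ).
The central angle between the endpoints is δ = arccos(p₁·p₂) ≈ 0.605 rad (34.6°).
Interpolate at f = 4/5 with slerp weights a = sin((1−f)δ)/sin δ ≈ 0.212, b = sin(fδ)/sin δ ≈ 0.818.
p = a·p₁ + b·p₂ ≈ (-0.350, -0.064, 0.934); φ = arcsin(p_z) ≈ 69.13°, λ = atan2(p_y, p_x) ≈ -169.67°.

≈ lat 69.1°, lon -169.7°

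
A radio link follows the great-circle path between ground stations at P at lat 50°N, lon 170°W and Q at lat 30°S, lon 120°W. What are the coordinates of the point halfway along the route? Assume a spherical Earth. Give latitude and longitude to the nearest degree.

Write both endpoints as unit vectors p₁, p₂ with components (cos φ cos λ, cos φ sin λ, sin φ).
The central angle between the endpoints is δ = arccos(p₁·p₂) ≈ 1.596 rad (91.4°).
Interpolate at f = 1/2 with slerp weights a = sin((1−f)δ)/sin δ ≈ 0.716, b = sin(fδ)/sin δ ≈ 0.716.
p = a·p₁ + b·p₂ ≈ (-0.763, -0.617, 0.191); φ = arcsin(p_z) ≈ 10.98°, λ = atan2(p_y, p_x) ≈ -141.05°.

≈ lat 11°N, lon 141°W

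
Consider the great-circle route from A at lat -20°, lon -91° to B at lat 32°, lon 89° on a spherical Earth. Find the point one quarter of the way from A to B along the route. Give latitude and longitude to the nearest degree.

Convert each endpoint to a unit vector on the sphere (x = cos φ cos λ, y = cos φ sin λ, z = sin φ).
The central angle between the endpoints is δ = arccos(p₁·p₂) ≈ 2.932 rad (168.0°).
Interpolate at f = 1/4 with slerp weights a = sin((1−f)δ)/sin δ ≈ 3.891, b = sin(fδ)/sin δ ≈ 3.218.
p = a·p₁ + b·p₂ ≈ (-0.016, -0.927, 0.375); φ = arcsin(p_z) ≈ 22.00°, λ = atan2(p_y, p_x) ≈ -91.00°.

≈ lat 22°, lon -91°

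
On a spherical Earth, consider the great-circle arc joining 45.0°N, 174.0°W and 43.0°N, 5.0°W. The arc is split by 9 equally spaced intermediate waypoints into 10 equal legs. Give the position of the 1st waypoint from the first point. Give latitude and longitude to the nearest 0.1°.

≈ 54.0°N, 171.8°W

Convert each endpoint to a unit vector on the sphere (x = cos φ cos λ, y = cos φ sin λ, z = sin φ).
The central angle between the endpoints is δ = arccos(p₁·p₂) ≈ 1.596 rad (91.5°).
Interpolate at f = 1/10 with slerp weights a = sin((1−f)δ)/sin δ ≈ 0.991, b = sin(fδ)/sin δ ≈ 0.159.
p = a·p₁ + b·p₂ ≈ (-0.581, -0.083, 0.809); φ = arcsin(p_z) ≈ 54.04°, λ = atan2(p_y, p_x) ≈ -171.83°.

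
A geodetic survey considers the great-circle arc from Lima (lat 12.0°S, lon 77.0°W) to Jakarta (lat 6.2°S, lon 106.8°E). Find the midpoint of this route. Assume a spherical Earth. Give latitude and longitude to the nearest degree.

Convert each endpoint to a unit vector on the sphere (x = cos φ cos λ, y = cos φ sin λ, z = sin φ).
The central angle between the endpoints is δ = arccos(p₁·p₂) ≈ 2.817 rad (161.4°).
Interpolate at f = 1/2 with slerp weights a = sin((1−f)δ)/sin δ ≈ 3.096, b = sin(fδ)/sin δ ≈ 3.096.
p = a·p₁ + b·p₂ ≈ (-0.208, -0.004, -0.978); φ = arcsin(p_z) ≈ -77.97°, λ = atan2(p_y, p_x) ≈ -178.84°.

≈ lat 78°S, lon 179°W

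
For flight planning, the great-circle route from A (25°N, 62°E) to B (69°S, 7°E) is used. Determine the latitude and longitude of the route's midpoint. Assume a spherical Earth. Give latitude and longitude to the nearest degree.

From cos δ = sin φ₁ sin φ₂ + cos φ₁ cos φ₂ cos Δλ, the central angle is δ ≈ 1.781 rad (102.0°).
Interpolate at f = 1/2 with slerp weights a = sin((1−f)δ)/sin δ ≈ 0.795, b = sin(fδ)/sin δ ≈ 0.795.
p = a·p₁ + b·p₂ ≈ (0.621, 0.671, -0.406); φ = arcsin(p_z) ≈ -23.96°, λ = atan2(p_y, p_x) ≈ 47.21°.

≈ (24°S, 47°E)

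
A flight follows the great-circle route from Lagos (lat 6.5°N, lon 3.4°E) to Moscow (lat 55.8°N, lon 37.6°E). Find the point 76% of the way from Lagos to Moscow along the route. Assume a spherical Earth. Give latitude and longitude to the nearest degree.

≈ lat 45°N, lon 25°E

From cos δ = sin φ₁ sin φ₂ + cos φ₁ cos φ₂ cos Δλ, the central angle is δ ≈ 0.982 rad (56.3°).
Interpolate at f = 0.76 with slerp weights a = sin((1−f)δ)/sin δ ≈ 0.281, b = sin(fδ)/sin δ ≈ 0.816.
p = a·p₁ + b·p₂ ≈ (0.642, 0.297, 0.707); φ = arcsin(p_z) ≈ 44.99°, λ = atan2(p_y, p_x) ≈ 24.79°.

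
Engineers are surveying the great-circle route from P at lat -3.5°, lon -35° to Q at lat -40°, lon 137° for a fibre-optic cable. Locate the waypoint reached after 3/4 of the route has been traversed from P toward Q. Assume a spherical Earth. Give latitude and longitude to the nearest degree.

≈ lat -72°, lon 116°

The haversine formula gives a central angle δ ≈ 2.372 rad (135.9°) between the endpoints.
Interpolate at f = 3/4 with slerp weights a = sin((1−f)δ)/sin δ ≈ 0.803, b = sin(fδ)/sin δ ≈ 1.406.
p = a·p₁ + b·p₂ ≈ (-0.131, 0.275, -0.953); φ = arcsin(p_z) ≈ -72.27°, λ = atan2(p_y, p_x) ≈ 115.52°.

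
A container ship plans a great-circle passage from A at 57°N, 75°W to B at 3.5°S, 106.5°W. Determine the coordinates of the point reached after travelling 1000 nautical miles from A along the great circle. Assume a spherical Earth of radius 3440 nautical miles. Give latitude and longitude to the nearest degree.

≈ 42°N, 88°W

From cos δ = sin φ₁ sin φ₂ + cos φ₁ cos φ₂ cos Δλ, the central angle is δ ≈ 1.146 rad (65.6°). The total great-circle distance is δ·R ≈ 1.146 × 3440 ≈ 3942 nmi, so the target fraction is f = 1000/3942 ≈ 0.254.
Interpolate at f ≈ 0.254 with slerp weights a = sin((1−f)δ)/sin δ ≈ 0.828, b = sin(fδ)/sin δ ≈ 0.315.
p = a·p₁ + b·p₂ ≈ (0.028, -0.737, 0.675); φ = arcsin(p_z) ≈ 42.49°, λ = atan2(p_y, p_x) ≈ -87.86°.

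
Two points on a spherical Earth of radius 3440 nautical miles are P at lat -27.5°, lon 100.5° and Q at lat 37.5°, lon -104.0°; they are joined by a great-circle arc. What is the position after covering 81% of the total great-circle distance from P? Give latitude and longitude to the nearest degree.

≈ lat 41°, lon -143°

The haversine formula gives a central angle δ ≈ 2.743 rad (157.1°) between the endpoints.
Interpolate at f = 0.81 with slerp weights a = sin((1−f)δ)/sin δ ≈ 1.281, b = sin(fδ)/sin δ ≈ 2.048.
p = a·p₁ + b·p₂ ≈ (-0.600, -0.459, 0.655); φ = arcsin(p_z) ≈ 40.92°, λ = atan2(p_y, p_x) ≈ -142.60°.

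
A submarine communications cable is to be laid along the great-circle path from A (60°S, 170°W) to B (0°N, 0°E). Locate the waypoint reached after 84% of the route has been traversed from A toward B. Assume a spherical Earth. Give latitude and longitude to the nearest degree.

From cos δ = sin φ₁ sin φ₂ + cos φ₁ cos φ₂ cos Δλ, the central angle is δ ≈ 2.086 rad (119.5°).
Interpolate at f = 0.84 with slerp weights a = sin((1−f)δ)/sin δ ≈ 0.376, b = sin(fδ)/sin δ ≈ 1.130.
p = a·p₁ + b·p₂ ≈ (0.945, -0.033, -0.326); φ = arcsin(p_z) ≈ -19.02°, λ = atan2(p_y, p_x) ≈ -1.98°.

≈ (19°S, 2°W)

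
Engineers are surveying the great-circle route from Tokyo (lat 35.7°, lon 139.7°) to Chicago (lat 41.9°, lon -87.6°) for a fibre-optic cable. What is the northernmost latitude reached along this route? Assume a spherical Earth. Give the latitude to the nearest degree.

The great circle lies in the plane with unit normal n̂ = (p₁ × p₂)/|p₁ × p₂|.
Here n̂_z ≈ +0.444; the vertex latitude is φ_max = arccos|n̂_z| ≈ 63.6°.
Check via Clairaut: cos φ_max = |cos φ₁| · sin C = cos(35.7°)·sin(33.2°) ≈ 0.444, again giving ≈ 63.6°.

≈ 64°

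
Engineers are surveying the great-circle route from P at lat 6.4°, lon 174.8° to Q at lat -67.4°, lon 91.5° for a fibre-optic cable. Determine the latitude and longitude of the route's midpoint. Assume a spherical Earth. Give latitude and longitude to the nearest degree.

From cos δ = sin φ₁ sin φ₂ + cos φ₁ cos φ₂ cos Δλ, the central angle is δ ≈ 1.629 rad (93.3°).
Interpolate at f = 1/2 with slerp weights a = sin((1−f)δ)/sin δ ≈ 0.729, b = sin(fδ)/sin δ ≈ 0.729.
p = a·p₁ + b·p₂ ≈ (-0.728, 0.346, -0.592); φ = arcsin(p_z) ≈ -36.26°, λ = atan2(p_y, p_x) ≈ 154.62°.

≈ lat -36°, lon 155°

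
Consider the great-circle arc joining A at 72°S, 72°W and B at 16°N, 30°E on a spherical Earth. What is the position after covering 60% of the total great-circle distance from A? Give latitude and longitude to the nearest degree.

≈ 25°S, 16°E

Convert each endpoint to a unit vector on the sphere (x = cos φ cos λ, y = cos φ sin λ, z = sin φ).
The central angle between the endpoints is δ = arccos(p₁·p₂) ≈ 1.901 rad (108.9°).
Interpolate at f = 0.60 with slerp weights a = sin((1−f)δ)/sin δ ≈ 0.728, b = sin(fδ)/sin δ ≈ 0.961.
p = a·p₁ + b·p₂ ≈ (0.869, 0.248, -0.428); φ = arcsin(p_z) ≈ -25.34°, λ = atan2(p_y, p_x) ≈ 15.90°.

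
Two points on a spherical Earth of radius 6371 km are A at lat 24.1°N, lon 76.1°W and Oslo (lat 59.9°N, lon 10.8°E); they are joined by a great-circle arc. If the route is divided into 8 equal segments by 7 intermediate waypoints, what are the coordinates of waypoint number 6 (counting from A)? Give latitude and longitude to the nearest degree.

Write both endpoints as unit vectors p₁, p₂ with components (cos φ cos λ, cos φ sin λ, sin φ).
The central angle between the endpoints is δ = arccos(p₁·p₂) ≈ 1.183 rad (67.8°).
Interpolate at f = 6/8 with slerp weights a = sin((1−f)δ)/sin δ ≈ 0.315, b = sin(fδ)/sin δ ≈ 0.838.
p = a·p₁ + b·p₂ ≈ (0.482, -0.200, 0.853); φ = arcsin(p_z) ≈ 58.56°, λ = atan2(p_y, p_x) ≈ -22.58°.

≈ lat 59°N, lon 23°W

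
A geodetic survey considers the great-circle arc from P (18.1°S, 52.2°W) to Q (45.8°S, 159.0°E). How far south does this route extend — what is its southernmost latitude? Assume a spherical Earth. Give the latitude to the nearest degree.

≈ 69°S

The great circle lies in the plane with unit normal n̂ = (p₁ × p₂)/|p₁ × p₂|.
Here n̂_z ≈ -0.366; the vertex latitude is φ_max = arccos|n̂_z| ≈ 68.6°.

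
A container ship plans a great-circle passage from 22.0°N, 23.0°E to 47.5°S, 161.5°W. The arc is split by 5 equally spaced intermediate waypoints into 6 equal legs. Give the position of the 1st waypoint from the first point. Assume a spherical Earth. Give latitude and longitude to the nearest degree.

The haversine formula gives a central angle δ ≈ 2.692 rad (154.2°) between the endpoints.
Interpolate at f = 1/6 with slerp weights a = sin((1−f)δ)/sin δ ≈ 1.800, b = sin(fδ)/sin δ ≈ 0.998.
p = a·p₁ + b·p₂ ≈ (0.897, 0.438, -0.062); φ = arcsin(p_z) ≈ -3.53°, λ = atan2(p_y, p_x) ≈ 26.04°.

≈ 4°S, 26°E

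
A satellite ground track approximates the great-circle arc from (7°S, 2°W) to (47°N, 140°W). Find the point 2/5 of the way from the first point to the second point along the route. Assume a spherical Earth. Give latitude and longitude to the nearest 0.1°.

≈ (33.6°N, 33.7°W)

The haversine formula gives a central angle δ ≈ 2.205 rad (126.3°) between the endpoints.
Interpolate at f = 2/5 with slerp weights a = sin((1−f)δ)/sin δ ≈ 1.203, b = sin(fδ)/sin δ ≈ 0.958.
p = a·p₁ + b·p₂ ≈ (0.693, -0.462, 0.554); φ = arcsin(p_z) ≈ 33.64°, λ = atan2(p_y, p_x) ≈ -33.67°.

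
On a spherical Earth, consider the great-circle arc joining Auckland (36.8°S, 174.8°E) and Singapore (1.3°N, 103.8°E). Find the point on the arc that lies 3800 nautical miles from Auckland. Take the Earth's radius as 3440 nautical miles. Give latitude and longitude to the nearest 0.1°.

≈ 6.4°S, 113.5°E

Convert each endpoint to a unit vector on the sphere (x = cos φ cos λ, y = cos φ sin λ, z = sin φ).
The central angle between the endpoints is δ = arccos(p₁·p₂) ≈ 1.321 rad (75.7°). The total great-circle distance is δ·R ≈ 1.321 × 3440 ≈ 4545 nmi, so the target fraction is f = 3800/4545 ≈ 0.836.
Interpolate at f ≈ 0.836 with slerp weights a = sin((1−f)δ)/sin δ ≈ 0.222, b = sin(fδ)/sin δ ≈ 0.922.
p = a·p₁ + b·p₂ ≈ (-0.397, 0.911, -0.112); φ = arcsin(p_z) ≈ -6.42°, λ = atan2(p_y, p_x) ≈ 113.52°.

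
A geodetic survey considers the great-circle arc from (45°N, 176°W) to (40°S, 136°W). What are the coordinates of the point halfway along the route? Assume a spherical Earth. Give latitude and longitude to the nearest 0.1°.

≈ (2.7°N, 155.2°W)

The haversine formula gives a central angle δ ≈ 1.610 rad (92.3°) between the endpoints.
Interpolate at f = 1/2 with slerp weights a = sin((1−f)δ)/sin δ ≈ 0.722, b = sin(fδ)/sin δ ≈ 0.722.
p = a·p₁ + b·p₂ ≈ (-0.907, -0.420, 0.046); φ = arcsin(p_z) ≈ 2.66°, λ = atan2(p_y, p_x) ≈ -155.17°.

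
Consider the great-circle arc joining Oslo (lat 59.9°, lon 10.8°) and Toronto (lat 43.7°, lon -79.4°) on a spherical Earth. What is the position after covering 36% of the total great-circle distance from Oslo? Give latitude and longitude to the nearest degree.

≈ lat 63°, lon -29°

The haversine formula gives a central angle δ ≈ 0.932 rad (53.4°) between the endpoints.
Interpolate at f = 0.36 with slerp weights a = sin((1−f)δ)/sin δ ≈ 0.700, b = sin(fδ)/sin δ ≈ 0.410.
p = a·p₁ + b·p₂ ≈ (0.399, -0.226, 0.889); φ = arcsin(p_z) ≈ 62.70°, λ = atan2(p_y, p_x) ≈ -29.48°.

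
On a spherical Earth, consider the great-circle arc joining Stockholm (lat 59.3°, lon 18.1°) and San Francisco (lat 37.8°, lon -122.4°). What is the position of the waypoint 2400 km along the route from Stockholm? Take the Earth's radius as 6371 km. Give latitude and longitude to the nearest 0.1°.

Write both endpoints as unit vectors p₁, p₂ with components (cos φ cos λ, cos φ sin λ, sin φ).
The central angle between the endpoints is δ = arccos(p₁·p₂) ≈ 1.353 rad (77.5°). The total great-circle distance is δ·R ≈ 1.353 × 6371 ≈ 8622 km, so the target fraction is f = 2400/8622 ≈ 0.278.
Interpolate at f ≈ 0.278 with slerp weights a = sin((1−f)δ)/sin δ ≈ 0.849, b = sin(fδ)/sin δ ≈ 0.377.
p = a·p₁ + b·p₂ ≈ (0.252, -0.117, 0.961); φ = arcsin(p_z) ≈ 73.86°, λ = atan2(p_y, p_x) ≈ -24.83°.

≈ lat 73.9°, lon -24.8°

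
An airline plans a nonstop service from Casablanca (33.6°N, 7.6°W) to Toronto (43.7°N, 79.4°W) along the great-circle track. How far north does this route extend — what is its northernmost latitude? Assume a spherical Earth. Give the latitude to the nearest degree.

≈ 46°N

The great circle lies in the plane with unit normal n̂ = (p₁ × p₂)/|p₁ × p₂|.
Here n̂_z ≈ -0.696; the vertex latitude is φ_max = arccos|n̂_z| ≈ 45.9°.
Check via Clairaut: cos φ_max = |cos φ₁| · sin C = cos(33.6°)·sin(56.7°) ≈ 0.696, again giving ≈ 45.9°.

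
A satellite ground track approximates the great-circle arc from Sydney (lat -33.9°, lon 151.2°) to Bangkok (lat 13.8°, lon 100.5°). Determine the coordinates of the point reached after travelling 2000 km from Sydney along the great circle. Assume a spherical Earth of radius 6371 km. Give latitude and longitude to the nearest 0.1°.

Convert each endpoint to a unit vector on the sphere (x = cos φ cos λ, y = cos φ sin λ, z = sin φ).
The central angle between the endpoints is δ = arccos(p₁·p₂) ≈ 1.184 rad (67.8°). The total great-circle distance is δ·R ≈ 1.184 × 6371 ≈ 7541 km, so the target fraction is f = 2000/7541 ≈ 0.265.
Interpolate at f ≈ 0.265 with slerp weights a = sin((1−f)δ)/sin δ ≈ 0.825, b = sin(fδ)/sin δ ≈ 0.333.
p = a·p₁ + b·p₂ ≈ (-0.659, 0.648, -0.381); φ = arcsin(p_z) ≈ -22.38°, λ = atan2(p_y, p_x) ≈ 135.48°.

≈ lat -22.4°, lon 135.5°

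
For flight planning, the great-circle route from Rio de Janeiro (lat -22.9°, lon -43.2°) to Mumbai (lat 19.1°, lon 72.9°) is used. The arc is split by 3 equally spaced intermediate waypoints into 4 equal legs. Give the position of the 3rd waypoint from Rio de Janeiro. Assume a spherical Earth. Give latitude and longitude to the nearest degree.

≈ lat 9°, lon 44°

Convert each endpoint to a unit vector on the sphere (x = cos φ cos λ, y = cos φ sin λ, z = sin φ).
The central angle between the endpoints is δ = arccos(p₁·p₂) ≈ 2.106 rad (120.7°).
Interpolate at f = 3/4 with slerp weights a = sin((1−f)δ)/sin δ ≈ 0.584, b = sin(fδ)/sin δ ≈ 1.163.
p = a·p₁ + b·p₂ ≈ (0.715, 0.682, 0.153); φ = arcsin(p_z) ≈ 8.80°, λ = atan2(p_y, p_x) ≈ 43.61°.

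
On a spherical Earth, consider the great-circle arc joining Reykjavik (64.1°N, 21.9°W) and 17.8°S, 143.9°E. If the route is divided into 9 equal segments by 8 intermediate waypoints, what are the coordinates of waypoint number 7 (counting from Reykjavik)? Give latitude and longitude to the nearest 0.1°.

Convert each endpoint to a unit vector on the sphere (x = cos φ cos λ, y = cos φ sin λ, z = sin φ).
The central angle between the endpoints is δ = arccos(p₁·p₂) ≈ 2.316 rad (132.7°).
Interpolate at f = 7/9 with slerp weights a = sin((1−f)δ)/sin δ ≈ 0.670, b = sin(fδ)/sin δ ≈ 1.325.
p = a·p₁ + b·p₂ ≈ (-0.748, 0.634, 0.198); φ = arcsin(p_z) ≈ 11.40°, λ = atan2(p_y, p_x) ≈ 139.70°.

≈ 11.4°N, 139.7°E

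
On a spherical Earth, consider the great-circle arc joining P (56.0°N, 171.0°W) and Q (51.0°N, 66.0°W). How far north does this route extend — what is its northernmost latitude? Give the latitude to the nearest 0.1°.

The great circle lies in the plane with unit normal n̂ = (p₁ × p₂)/|p₁ × p₂|.
Here n̂_z ≈ +0.408; the vertex latitude is φ_max = arccos|n̂_z| ≈ 65.9°.

≈ 65.9°N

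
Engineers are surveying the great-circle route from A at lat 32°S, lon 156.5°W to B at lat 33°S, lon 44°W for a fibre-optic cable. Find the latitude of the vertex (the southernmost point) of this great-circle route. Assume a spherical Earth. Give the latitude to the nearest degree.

≈ 49°S

The great circle lies in the plane with unit normal n̂ = (p₁ × p₂)/|p₁ × p₂|.
Here n̂_z ≈ +0.657; the vertex latitude is φ_max = arccos|n̂_z| ≈ 48.9°.
Check via Clairaut: cos φ_max = |cos φ₁| · sin C = cos(32.0°)·sin(129.2°) ≈ 0.657, again giving ≈ 48.9°.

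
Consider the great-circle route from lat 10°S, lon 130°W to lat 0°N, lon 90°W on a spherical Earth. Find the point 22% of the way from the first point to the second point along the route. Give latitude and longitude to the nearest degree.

≈ lat 8°S, lon 121°W

Write both endpoints as unit vectors p₁, p₂ with components (cos φ cos λ, cos φ sin λ, sin φ).
The central angle between the endpoints is δ = arccos(p₁·p₂) ≈ 0.716 rad (41.0°).
Interpolate at f = 0.22 with slerp weights a = sin((1−f)δ)/sin δ ≈ 0.807, b = sin(fδ)/sin δ ≈ 0.239.
p = a·p₁ + b·p₂ ≈ (-0.511, -0.848, -0.140); φ = arcsin(p_z) ≈ -8.06°, λ = atan2(p_y, p_x) ≈ -121.07°.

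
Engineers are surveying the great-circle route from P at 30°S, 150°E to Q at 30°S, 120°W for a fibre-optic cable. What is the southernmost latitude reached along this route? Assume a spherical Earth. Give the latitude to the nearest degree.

The great circle lies in the plane with unit normal n̂ = (p₁ × p₂)/|p₁ × p₂|.
Here n̂_z ≈ +0.775; the vertex latitude is φ_max = arccos|n̂_z| ≈ 39.2°.
Check via Clairaut: cos φ_max = |cos φ₁| · sin C = cos(30.0°)·sin(116.6°) ≈ 0.775, again giving ≈ 39.2°.

≈ 39°S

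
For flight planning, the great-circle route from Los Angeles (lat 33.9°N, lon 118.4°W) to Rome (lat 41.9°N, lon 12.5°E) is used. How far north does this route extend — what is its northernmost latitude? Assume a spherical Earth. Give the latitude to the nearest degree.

≈ 62°N

The great circle lies in the plane with unit normal n̂ = (p₁ × p₂)/|p₁ × p₂|.
Here n̂_z ≈ +0.467; the vertex latitude is φ_max = arccos|n̂_z| ≈ 62.1°.
Check via Clairaut: cos φ_max = |cos φ₁| · sin C = cos(33.9°)·sin(34.3°) ≈ 0.467, again giving ≈ 62.1°.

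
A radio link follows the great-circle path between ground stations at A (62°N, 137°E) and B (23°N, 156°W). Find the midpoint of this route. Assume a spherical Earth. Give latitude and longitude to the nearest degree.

≈ (47°N, 177°W)

Write both endpoints as unit vectors p₁, p₂ with components (cos φ cos λ, cos φ sin λ, sin φ).
The central angle between the endpoints is δ = arccos(p₁·p₂) ≈ 1.031 rad (59.1°).
Interpolate at f = 1/2 with slerp weights a = sin((1−f)δ)/sin δ ≈ 0.575, b = sin(fδ)/sin δ ≈ 0.575.
p = a·p₁ + b·p₂ ≈ (-0.681, -0.031, 0.732); φ = arcsin(p_z) ≈ 47.05°, λ = atan2(p_y, p_x) ≈ -177.38°.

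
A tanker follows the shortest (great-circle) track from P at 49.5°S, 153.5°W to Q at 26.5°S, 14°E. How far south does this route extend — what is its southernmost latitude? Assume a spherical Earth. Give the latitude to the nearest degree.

≈ 83°S

The great circle lies in the plane with unit normal n̂ = (p₁ × p₂)/|p₁ × p₂|.
Here n̂_z ≈ +0.129; the vertex latitude is φ_max = arccos|n̂_z| ≈ 82.6°.
Check via Clairaut: cos φ_max = |cos φ₁| · sin C = cos(49.5°)·sin(168.5°) ≈ 0.129, again giving ≈ 82.6°.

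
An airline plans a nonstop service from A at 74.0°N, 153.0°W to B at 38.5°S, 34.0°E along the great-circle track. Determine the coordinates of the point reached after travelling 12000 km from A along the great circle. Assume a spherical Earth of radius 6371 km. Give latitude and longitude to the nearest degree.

≈ 2°S, 36°E

The haversine formula gives a central angle δ ≈ 2.519 rad (144.3°) between the endpoints. The total great-circle distance is δ·R ≈ 2.519 × 6371 ≈ 16050 km, so the target fraction is f = 12000/16050 ≈ 0.748.
Interpolate at f ≈ 0.748 with slerp weights a = sin((1−f)δ)/sin δ ≈ 1.019, b = sin(fδ)/sin δ ≈ 1.632.
p = a·p₁ + b·p₂ ≈ (0.809, 0.587, -0.037); φ = arcsin(p_z) ≈ -2.12°, λ = atan2(p_y, p_x) ≈ 35.96°.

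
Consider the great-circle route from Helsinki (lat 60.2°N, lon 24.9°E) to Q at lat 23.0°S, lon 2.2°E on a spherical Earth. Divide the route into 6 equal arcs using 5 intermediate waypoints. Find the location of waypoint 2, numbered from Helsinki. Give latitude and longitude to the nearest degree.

From cos δ = sin φ₁ sin φ₂ + cos φ₁ cos φ₂ cos Δλ, the central angle is δ ≈ 1.488 rad (85.2°).
Interpolate at f = 2/6 with slerp weights a = sin((1−f)δ)/sin δ ≈ 0.840, b = sin(fδ)/sin δ ≈ 0.477.
p = a·p₁ + b·p₂ ≈ (0.818, 0.193, 0.542); φ = arcsin(p_z) ≈ 32.84°, λ = atan2(p_y, p_x) ≈ 13.25°.

≈ lat 33°N, lon 13°E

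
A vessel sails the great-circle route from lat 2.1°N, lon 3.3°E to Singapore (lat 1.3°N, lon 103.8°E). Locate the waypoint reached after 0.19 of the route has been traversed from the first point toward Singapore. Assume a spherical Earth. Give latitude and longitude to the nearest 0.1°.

Convert each endpoint to a unit vector on the sphere (x = cos φ cos λ, y = cos φ sin λ, z = sin φ).
The central angle between the endpoints is δ = arccos(p₁·p₂) ≈ 1.753 rad (100.4°).
Interpolate at f = 0.19 with slerp weights a = sin((1−f)δ)/sin δ ≈ 1.005, b = sin(fδ)/sin δ ≈ 0.332.
p = a·p₁ + b·p₂ ≈ (0.924, 0.381, 0.044); φ = arcsin(p_z) ≈ 2.54°, λ = atan2(p_y, p_x) ≈ 22.39°.

≈ lat 2.5°N, lon 22.4°E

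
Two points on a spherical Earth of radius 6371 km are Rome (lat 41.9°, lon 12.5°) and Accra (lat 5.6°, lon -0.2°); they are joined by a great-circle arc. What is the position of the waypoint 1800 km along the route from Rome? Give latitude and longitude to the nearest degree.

≈ lat 27°, lon 6°

The haversine formula gives a central angle δ ≈ 0.664 rad (38.0°) between the endpoints. The total great-circle distance is δ·R ≈ 0.664 × 6371 ≈ 4228 km, so the target fraction is f = 1800/4228 ≈ 0.426.
Interpolate at f ≈ 0.426 with slerp weights a = sin((1−f)δ)/sin δ ≈ 0.604, b = sin(fδ)/sin δ ≈ 0.453.
p = a·p₁ + b·p₂ ≈ (0.889, 0.096, 0.447); φ = arcsin(p_z) ≈ 26.58°, λ = atan2(p_y, p_x) ≈ 6.14°.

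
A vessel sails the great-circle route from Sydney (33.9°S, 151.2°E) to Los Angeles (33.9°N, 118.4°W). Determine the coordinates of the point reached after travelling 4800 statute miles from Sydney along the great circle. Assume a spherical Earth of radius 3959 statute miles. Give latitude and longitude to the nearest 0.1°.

Convert each endpoint to a unit vector on the sphere (x = cos φ cos λ, y = cos φ sin λ, z = sin φ).
The central angle between the endpoints is δ = arccos(p₁·p₂) ≈ 1.892 rad (108.4°). The total great-circle distance is δ·R ≈ 1.892 × 3959 ≈ 7491 mi, so the target fraction is f = 4800/7491 ≈ 0.641.
Interpolate at f ≈ 0.641 with slerp weights a = sin((1−f)δ)/sin δ ≈ 0.663, b = sin(fδ)/sin δ ≈ 0.987.
p = a·p₁ + b·p₂ ≈ (-0.872, -0.456, 0.181); φ = arcsin(p_z) ≈ 10.43°, λ = atan2(p_y, p_x) ≈ -152.40°.

≈ (10.4°N, 152.4°W)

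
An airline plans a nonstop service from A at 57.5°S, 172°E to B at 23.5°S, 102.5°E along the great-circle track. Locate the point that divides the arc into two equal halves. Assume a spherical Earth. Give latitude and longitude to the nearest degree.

≈ 46°S, 127°E

From cos δ = sin φ₁ sin φ₂ + cos φ₁ cos φ₂ cos Δλ, the central angle is δ ≈ 1.037 rad (59.4°).
Interpolate at f = 1/2 with slerp weights a = sin((1−f)δ)/sin δ ≈ 0.576, b = sin(fδ)/sin δ ≈ 0.576.
p = a·p₁ + b·p₂ ≈ (-0.421, 0.558, -0.715); φ = arcsin(p_z) ≈ -45.65°, λ = atan2(p_y, p_x) ≈ 126.98°.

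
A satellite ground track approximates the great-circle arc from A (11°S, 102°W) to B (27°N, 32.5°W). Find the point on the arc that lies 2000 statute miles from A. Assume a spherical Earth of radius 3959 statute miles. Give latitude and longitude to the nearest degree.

≈ (5°N, 77°W)

Write both endpoints as unit vectors p₁, p₂ with components (cos φ cos λ, cos φ sin λ, sin φ).
The central angle between the endpoints is δ = arccos(p₁·p₂) ≈ 1.349 rad (77.3°). The total great-circle distance is δ·R ≈ 1.349 × 3959 ≈ 5342 mi, so the target fraction is f = 2000/5342 ≈ 0.374.
Interpolate at f ≈ 0.374 with slerp weights a = sin((1−f)δ)/sin δ ≈ 0.766, b = sin(fδ)/sin δ ≈ 0.496.
p = a·p₁ + b·p₂ ≈ (0.216, -0.973, 0.079); φ = arcsin(p_z) ≈ 4.53°, λ = atan2(p_y, p_x) ≈ -77.46°.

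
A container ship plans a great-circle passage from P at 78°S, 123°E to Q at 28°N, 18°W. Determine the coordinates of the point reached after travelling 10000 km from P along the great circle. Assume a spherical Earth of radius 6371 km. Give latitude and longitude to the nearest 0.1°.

The haversine formula gives a central angle δ ≈ 2.217 rad (127.0°) between the endpoints. The total great-circle distance is δ·R ≈ 2.217 × 6371 ≈ 14122 km, so the target fraction is f = 10000/14122 ≈ 0.708.
Interpolate at f ≈ 0.708 with slerp weights a = sin((1−f)δ)/sin δ ≈ 0.755, b = sin(fδ)/sin δ ≈ 1.252.
p = a·p₁ + b·p₂ ≈ (0.966, -0.210, -0.150); φ = arcsin(p_z) ≈ -8.66°, λ = atan2(p_y, p_x) ≈ -12.27°.

≈ 8.7°S, 12.3°W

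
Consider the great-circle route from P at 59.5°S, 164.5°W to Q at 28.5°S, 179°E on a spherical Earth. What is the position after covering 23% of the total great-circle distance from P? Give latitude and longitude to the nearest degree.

≈ 53°S, 170°W

Write both endpoints as unit vectors p₁, p₂ with components (cos φ cos λ, cos φ sin λ, sin φ).
The central angle between the endpoints is δ = arccos(p₁·p₂) ≈ 0.576 rad (33.0°).
Interpolate at f = 0.23 with slerp weights a = sin((1−f)δ)/sin δ ≈ 0.788, b = sin(fδ)/sin δ ≈ 0.243.
p = a·p₁ + b·p₂ ≈ (-0.598, -0.103, -0.795); φ = arcsin(p_z) ≈ -52.61°, λ = atan2(p_y, p_x) ≈ -170.22°.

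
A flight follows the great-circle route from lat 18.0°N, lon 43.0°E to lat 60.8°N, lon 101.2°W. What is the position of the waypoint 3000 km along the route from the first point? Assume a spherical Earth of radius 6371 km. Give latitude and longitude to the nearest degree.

Convert each endpoint to a unit vector on the sphere (x = cos φ cos λ, y = cos φ sin λ, z = sin φ).
The central angle between the endpoints is δ = arccos(p₁·p₂) ≈ 1.678 rad (96.1°). The total great-circle distance is δ·R ≈ 1.678 × 6371 ≈ 10688 km, so the target fraction is f = 3000/10688 ≈ 0.281.
Interpolate at f ≈ 0.281 with slerp weights a = sin((1−f)δ)/sin δ ≈ 0.940, b = sin(fδ)/sin δ ≈ 0.456.
p = a·p₁ + b·p₂ ≈ (0.610, 0.391, 0.689); φ = arcsin(p_z) ≈ 43.53°, λ = atan2(p_y, p_x) ≈ 32.65°.

≈ lat 44°N, lon 33°E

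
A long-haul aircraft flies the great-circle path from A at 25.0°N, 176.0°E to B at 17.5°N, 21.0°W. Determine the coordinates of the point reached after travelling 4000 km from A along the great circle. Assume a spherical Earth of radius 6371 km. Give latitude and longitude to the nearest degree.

≈ 56°N, 160°W

Write both endpoints as unit vectors p₁, p₂ with components (cos φ cos λ, cos φ sin λ, sin φ).
The central angle between the endpoints is δ = arccos(p₁·p₂) ≈ 2.346 rad (134.4°). The total great-circle distance is δ·R ≈ 2.346 × 6371 ≈ 14943 km, so the target fraction is f = 4000/14943 ≈ 0.268.
Interpolate at f ≈ 0.268 with slerp weights a = sin((1−f)δ)/sin δ ≈ 1.384, b = sin(fδ)/sin δ ≈ 0.822.
p = a·p₁ + b·p₂ ≈ (-0.520, -0.193, 0.832); φ = arcsin(p_z) ≈ 56.32°, λ = atan2(p_y, p_x) ≈ -159.58°.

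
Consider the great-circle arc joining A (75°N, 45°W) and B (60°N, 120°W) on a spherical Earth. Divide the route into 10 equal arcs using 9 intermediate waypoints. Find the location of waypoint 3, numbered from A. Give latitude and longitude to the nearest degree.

≈ (74°N, 79°W)

Convert each endpoint to a unit vector on the sphere (x = cos φ cos λ, y = cos φ sin λ, z = sin φ).
The central angle between the endpoints is δ = arccos(p₁·p₂) ≈ 0.516 rad (29.5°).
Interpolate at f = 3/10 with slerp weights a = sin((1−f)δ)/sin δ ≈ 0.716, b = sin(fδ)/sin δ ≈ 0.312.
p = a·p₁ + b·p₂ ≈ (0.053, -0.266, 0.962); φ = arcsin(p_z) ≈ 74.24°, λ = atan2(p_y, p_x) ≈ -78.76°.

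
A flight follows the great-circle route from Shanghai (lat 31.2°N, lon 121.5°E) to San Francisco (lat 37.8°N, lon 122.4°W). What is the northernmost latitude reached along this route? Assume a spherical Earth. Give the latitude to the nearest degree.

The great circle lies in the plane with unit normal n̂ = (p₁ × p₂)/|p₁ × p₂|.
Here n̂_z ≈ +0.607; the vertex latitude is φ_max = arccos|n̂_z| ≈ 52.6°.
Check via Clairaut: cos φ_max = |cos φ₁| · sin C = cos(31.2°)·sin(45.2°) ≈ 0.607, again giving ≈ 52.6°.

≈ 53°N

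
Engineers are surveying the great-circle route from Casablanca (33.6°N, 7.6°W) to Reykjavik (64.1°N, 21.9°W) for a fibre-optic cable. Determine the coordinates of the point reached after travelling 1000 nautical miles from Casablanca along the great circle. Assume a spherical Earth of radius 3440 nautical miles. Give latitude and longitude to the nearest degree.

The haversine formula gives a central angle δ ≈ 0.554 rad (31.7°) between the endpoints. The total great-circle distance is δ·R ≈ 0.554 × 3440 ≈ 1906 nmi, so the target fraction is f = 1000/1906 ≈ 0.525.
Interpolate at f ≈ 0.525 with slerp weights a = sin((1−f)δ)/sin δ ≈ 0.495, b = sin(fδ)/sin δ ≈ 0.545.
p = a·p₁ + b·p₂ ≈ (0.629, -0.143, 0.764); φ = arcsin(p_z) ≈ 49.80°, λ = atan2(p_y, p_x) ≈ -12.82°.

≈ 50°N, 13°W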